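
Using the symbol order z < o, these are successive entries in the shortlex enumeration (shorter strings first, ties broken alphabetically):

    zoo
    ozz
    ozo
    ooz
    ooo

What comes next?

After ooo the length-3 strings are exhausted; the first length-4 string is 4 copies of z.

zzzz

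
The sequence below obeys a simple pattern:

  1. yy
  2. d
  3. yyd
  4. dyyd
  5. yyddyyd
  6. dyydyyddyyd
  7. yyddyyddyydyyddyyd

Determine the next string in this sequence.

dyydyyddyydyyddyyddyydyyddyyd

This is a Fibonacci-style word recurrence s(k) = s(k−2)·s(k−1): e.g. yy·d = yyd.
So term 8 is dyydyyddyyd·yyddyyddyydyyddyyd.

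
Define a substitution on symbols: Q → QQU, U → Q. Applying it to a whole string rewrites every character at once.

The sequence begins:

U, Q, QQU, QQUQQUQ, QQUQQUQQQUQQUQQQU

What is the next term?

QQUQQUQQQUQQUQQQUQQUQQUQQQUQQUQQQUQQUQQUQ

Replace each of the 17 characters of QQUQQUQQQUQQUQQQU in place — QQU QQU Q QQU QQU Q QQU QQU QQU Q QQU QQU Q QQU QQU QQU Q — and concatenate.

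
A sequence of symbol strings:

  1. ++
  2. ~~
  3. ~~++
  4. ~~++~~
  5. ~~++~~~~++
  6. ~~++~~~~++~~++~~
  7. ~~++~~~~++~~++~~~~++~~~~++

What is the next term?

~~++~~~~++~~++~~~~++~~~~++~~++~~~~++~~++~~

Each term (from the third on) is the previous term followed by the one before it: term 3 = ~~·++ = ~~++.
Continuing: ~~++~~~~++~~++~~~~++~~~~++ · ~~++~~~~++~~++~~ gives term 8.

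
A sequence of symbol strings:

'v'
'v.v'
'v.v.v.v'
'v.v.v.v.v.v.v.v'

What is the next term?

Every step duplicates the string with '.' between the halves.
So the next term is two copies of v.v.v.v.v.v.v.v with '.' between the halves.

v.v.v.v.v.v.v.v.v.v.v.v.v.v.v.v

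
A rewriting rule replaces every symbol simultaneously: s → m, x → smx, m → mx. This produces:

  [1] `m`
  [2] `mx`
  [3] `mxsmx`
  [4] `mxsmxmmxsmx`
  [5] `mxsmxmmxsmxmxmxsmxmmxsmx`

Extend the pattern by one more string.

mxsmxmmxsmxmxmxsmxmmxsmxmxsmxmxsmxmmxsmxmxmxsmxmmxsmx

Applying the rule to each of the 24 symbols of mxsmxmmxsmxmxmxsmxmmxsmx gives the pieces mx smx m mx smx mx mx smx m mx smx mx smx mx smx m mx smx mx mx smx m mx smx, which concatenate to the answer.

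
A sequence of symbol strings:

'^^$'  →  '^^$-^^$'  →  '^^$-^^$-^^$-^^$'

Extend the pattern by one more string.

Every step duplicates the string with '-' between the halves.
One more doubling of ^^$-^^$-^^$-^^$ gives the answer.

^^$-^^$-^^$-^^$-^^$-^^$-^^$-^^$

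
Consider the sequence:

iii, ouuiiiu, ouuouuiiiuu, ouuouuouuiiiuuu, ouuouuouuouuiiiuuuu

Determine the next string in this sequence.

Every step adds ouu to the front and u to the end of the previous string.
Applying this once more to ouuouuouuouuiiiuuuu:

ouuouuouuouuouuiiiuuuuu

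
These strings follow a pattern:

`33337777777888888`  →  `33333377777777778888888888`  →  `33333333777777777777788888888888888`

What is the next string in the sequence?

33333333337777777777777777888888888888888888

Each string has the form 3^{2n} 7^{3n+1} 8^{4n-2}, where the shown terms are n = 2, 3, 4.
At n = 5 the blocks have lengths 10, 16, 18.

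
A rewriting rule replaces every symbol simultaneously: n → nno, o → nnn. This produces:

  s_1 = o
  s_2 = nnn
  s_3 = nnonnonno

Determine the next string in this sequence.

nnonnonnnnnonnonnnnnonnonnn

Rewriting each symbol of nnonnonno: n→nno, n→nno, o→nnn, n→nno, n→nno, o→nnn, n→nno, n→nno, o→nnn, which concatenates to nno nno nnn nno nno nnn nno nno nnn.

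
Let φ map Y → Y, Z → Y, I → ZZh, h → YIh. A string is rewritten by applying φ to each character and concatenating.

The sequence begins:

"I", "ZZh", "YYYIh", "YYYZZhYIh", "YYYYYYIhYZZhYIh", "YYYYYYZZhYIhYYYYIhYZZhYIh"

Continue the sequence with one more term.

YYYYYYYYYIhYZZhYIhYYYYZZhYIhYYYYIhYZZhYIh

φ(YYYYYYZZhYIhYYYYIhYZZhYIh) expands symbol-by-symbol to Y Y Y Y Y Y Y Y YIh Y ZZh YIh Y Y Y Y ZZh YIh Y Y Y YIh Y ZZh YIh; joining the 25 pieces gives the next term.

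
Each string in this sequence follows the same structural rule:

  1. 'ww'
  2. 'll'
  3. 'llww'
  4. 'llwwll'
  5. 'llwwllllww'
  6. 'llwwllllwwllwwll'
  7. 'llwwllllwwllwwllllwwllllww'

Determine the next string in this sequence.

From term 3 onward, concatenate the last term with the second-to-last: ll·ww = llww, llww·ll = llwwll, …
The next term joins llwwllllwwllwwllllwwllllww and llwwllllwwllwwll.

llwwllllwwllwwllllwwllllwwllwwllllwwllwwll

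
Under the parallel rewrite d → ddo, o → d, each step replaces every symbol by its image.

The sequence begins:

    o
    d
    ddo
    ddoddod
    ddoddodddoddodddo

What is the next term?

ddoddodddoddodddoddoddodddoddodddoddoddod

Applying the rule to each of the 17 symbols of ddoddodddoddodddo gives the pieces ddo ddo d ddo ddo d ddo ddo ddo d ddo ddo d ddo ddo ddo d, which concatenate to the answer.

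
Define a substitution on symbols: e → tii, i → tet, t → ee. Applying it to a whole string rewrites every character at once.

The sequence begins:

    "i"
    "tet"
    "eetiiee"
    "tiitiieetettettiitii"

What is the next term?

eetetteteetettettiitiieetiieeeetiieeeetetteteetettet

Applying the rule to each of the 20 symbols of tiitiieetettettiitii gives the pieces ee tet tet ee tet tet tii tii ee tii ee ee tii ee ee tet tet ee tet tet, which concatenate to the answer.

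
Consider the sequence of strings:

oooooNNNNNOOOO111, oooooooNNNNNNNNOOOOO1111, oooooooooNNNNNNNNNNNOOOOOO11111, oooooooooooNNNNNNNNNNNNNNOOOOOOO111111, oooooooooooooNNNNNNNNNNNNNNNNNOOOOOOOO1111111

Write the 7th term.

oooooooooooooooooNNNNNNNNNNNNNNNNNNNNNNNOOOOOOOOOO111111111

Term n consists of 2n+1 o's, followed by 3n-1 N's, followed by n+2 O's, followed by n+1 1's, where the shown terms are n = 2, 3, 4, 5, 6.
At n = 8 the blocks have lengths 17, 23, 10, 9.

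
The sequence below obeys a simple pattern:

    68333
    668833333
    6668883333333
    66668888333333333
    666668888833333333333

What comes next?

6666668888883333333333333

Reading off run lengths: 6 runs 1, 2, 3, 4, 5; 8 runs 1, 2, 3, 4, 5; 3 runs 3, 5, 7, 9, 11 — each is linear in n (n = 1, 2, …).
Setting n = 6 gives 6, 6, 13 characters in each block.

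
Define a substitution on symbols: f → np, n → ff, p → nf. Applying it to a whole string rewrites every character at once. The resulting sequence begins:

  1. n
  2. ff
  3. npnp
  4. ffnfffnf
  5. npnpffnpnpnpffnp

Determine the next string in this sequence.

φ(npnpffnpnpnpffnp) expands symbol-by-symbol to ff nf ff nf np np ff nf ff nf ff nf np np ff nf; joining the 16 pieces gives the next term.

ffnfffnfnpnpffnfffnfffnfnpnpffnf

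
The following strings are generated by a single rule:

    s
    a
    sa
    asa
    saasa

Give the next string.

asasaasa

From term 3 onward, concatenate the second-to-last term with the last: s·a = sa, a·sa = asa, …
So term 6 is asa·saasa.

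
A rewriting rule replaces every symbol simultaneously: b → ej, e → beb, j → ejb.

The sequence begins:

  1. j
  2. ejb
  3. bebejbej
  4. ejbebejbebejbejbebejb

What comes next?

bebejbejbebejbebejbejbebejbebejbejbebejbejbebejbebejbej

φ(ejbebejbebejbejbebejb) expands symbol-by-symbol to beb ejb ej beb ej beb ejb ej beb ej beb ejb ej beb ejb ej beb ej beb ejb ej; joining the 21 pieces gives the next term.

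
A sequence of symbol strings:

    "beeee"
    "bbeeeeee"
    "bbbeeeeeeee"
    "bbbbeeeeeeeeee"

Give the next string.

bbbbbeeeeeeeeeeee

Reading off run lengths: b runs 1, 2, 3, 4; e runs 4, 6, 8, 10 — each is linear in n, where the shown terms are n = 2, 3, 4, 5.
At n = 6 the blocks have lengths 5, 12.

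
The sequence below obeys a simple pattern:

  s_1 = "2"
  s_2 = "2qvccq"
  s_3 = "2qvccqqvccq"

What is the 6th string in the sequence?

Every step adds qvccq to the end: s(k+1) = s(k)·qvccq.
From 2qvccqqvccq, 3 further steps: 2qvccqqvccq → 2qvccqqvccqqvccq → 2qvccqqvccqqvccqqvccq → (answer).

2qvccqqvccqqvccqqvccqqvccq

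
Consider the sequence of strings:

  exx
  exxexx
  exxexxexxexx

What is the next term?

exxexxexxexxexxexxexxexx

Each string is two copies of the previous one concatenated.
One more doubling of exxexxexxexx gives the answer.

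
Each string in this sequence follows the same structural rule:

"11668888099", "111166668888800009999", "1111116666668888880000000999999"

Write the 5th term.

111111111166666666668888888800000000000009999999999

Each string has the form 1^{2n} 6^{2n} 8^{n+3} 0^{3n-2} 9^{2n} (n = 1, 2, …).
For term 5, n = 5, so the run lengths are 10, 10, 8, 13, 10.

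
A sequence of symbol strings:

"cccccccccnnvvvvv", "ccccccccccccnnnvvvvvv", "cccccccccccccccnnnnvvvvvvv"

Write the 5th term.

cccccccccccccccccccccnnnnnnvvvvvvvvv

Reading off run lengths: c runs 9, 12, 15; n runs 2, 3, 4; v runs 5, 6, 7 — each is linear in n, where the shown terms are n = 2, 3, 4.
For term 5, n = 6, so the run lengths are 21, 6, 9.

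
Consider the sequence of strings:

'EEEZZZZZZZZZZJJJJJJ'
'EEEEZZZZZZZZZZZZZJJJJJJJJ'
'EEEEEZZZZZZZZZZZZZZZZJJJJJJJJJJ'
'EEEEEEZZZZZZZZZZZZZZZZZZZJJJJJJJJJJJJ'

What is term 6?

Reading off run lengths: E runs 3, 4, 5, 6; Z runs 10, 13, 16, 19; J runs 6, 8, 10, 12 — each is linear in n, where the shown terms are n = 3, 4, 5, 6.
At n = 8 the blocks have lengths 8, 25, 16.

EEEEEEEEZZZZZZZZZZZZZZZZZZZZZZZZZJJJJJJJJJJJJJJJJ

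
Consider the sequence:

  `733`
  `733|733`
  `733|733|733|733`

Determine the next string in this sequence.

Every step duplicates the string with '|' between the halves.
Doubling 733|733|733|733 with '|' between the halves:

733|733|733|733|733|733|733|733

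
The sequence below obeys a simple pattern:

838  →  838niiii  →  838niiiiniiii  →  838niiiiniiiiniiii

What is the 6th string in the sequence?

Every step adds niiii to the end: s(k+1) = s(k)·niiii.
From 838niiiiniiiiniiii, 2 further steps: 838niiiiniiiiniiii → 838niiiiniiiiniiiiniiii → (answer).

838niiiiniiiiniiiiniiiiniiii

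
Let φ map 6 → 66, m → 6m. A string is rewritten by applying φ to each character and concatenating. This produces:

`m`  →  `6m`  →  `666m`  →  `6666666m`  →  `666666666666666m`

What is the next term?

6666666666666666666666666666666m

φ(666666666666666m) expands symbol-by-symbol to 66 66 66 66 66 66 66 66 66 66 66 66 66 66 66 6m; joining the 16 pieces gives the next term.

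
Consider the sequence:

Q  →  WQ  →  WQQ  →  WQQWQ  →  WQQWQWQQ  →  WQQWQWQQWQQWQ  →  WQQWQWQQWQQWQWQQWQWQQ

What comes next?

From term 3 onward, concatenate the last term with the second-to-last: WQ·Q = WQQ, WQQ·WQ = WQQWQ, …
The next term joins WQQWQWQQWQQWQWQQWQWQQ and WQQWQWQQWQQWQ.

WQQWQWQQWQQWQWQQWQWQQWQQWQWQQWQQWQ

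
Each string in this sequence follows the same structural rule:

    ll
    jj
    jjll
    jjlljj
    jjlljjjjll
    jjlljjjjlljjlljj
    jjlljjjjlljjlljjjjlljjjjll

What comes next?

jjlljjjjlljjlljjjjlljjjjlljjlljjjjlljjlljj

Each term (from the third on) is the previous term followed by the one before it: term 3 = jj·ll = jjll.
So term 8 is jjlljjjjlljjlljjjjlljjjjll·jjlljjjjlljjlljj.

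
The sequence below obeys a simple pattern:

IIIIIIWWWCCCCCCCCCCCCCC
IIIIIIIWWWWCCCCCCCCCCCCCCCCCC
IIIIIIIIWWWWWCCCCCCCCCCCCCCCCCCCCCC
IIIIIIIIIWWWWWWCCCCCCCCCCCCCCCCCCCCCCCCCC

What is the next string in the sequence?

The n-th term is n+3 I's then n W's then 4n+2 C's, where the shown terms are n = 3, 4, 5, 6.
For the next term, n = 7, so the run lengths are 10, 7, 30.

IIIIIIIIIIWWWWWWWCCCCCCCCCCCCCCCCCCCCCCCCCCCCCC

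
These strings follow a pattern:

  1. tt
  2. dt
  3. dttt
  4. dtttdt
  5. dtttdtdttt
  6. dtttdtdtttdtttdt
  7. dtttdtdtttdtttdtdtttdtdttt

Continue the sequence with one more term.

dtttdtdtttdtttdtdtttdtdtttdtttdtdtttdtttdt

From term 3 onward, concatenate the last term with the second-to-last: dt·tt = dttt, dttt·dt = dtttdt, …
The next term joins dtttdtdtttdtttdtdtttdtdttt and dtttdtdtttdtttdt.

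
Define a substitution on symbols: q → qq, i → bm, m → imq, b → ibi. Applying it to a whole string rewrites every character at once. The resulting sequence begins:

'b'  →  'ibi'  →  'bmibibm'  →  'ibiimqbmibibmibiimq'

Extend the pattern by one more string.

φ(ibiimqbmibibmibiimq) expands symbol-by-symbol to bm ibi bm bm imq qq ibi imq bm ibi bm ibi imq bm ibi bm bm imq qq; joining the 19 pieces gives the next term.

bmibibmbmimqqqibiimqbmibibmibiimqbmibibmbmimqqq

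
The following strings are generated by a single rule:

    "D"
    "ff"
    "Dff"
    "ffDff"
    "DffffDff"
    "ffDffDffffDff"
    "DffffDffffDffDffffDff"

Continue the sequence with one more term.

ffDffDffffDffDffffDffffDffDffffDff

From term 3 onward, concatenate the second-to-last term with the last: D·ff = Dff, ff·Dff = ffDff, …
Continuing: ffDffDffffDff · DffffDffffDffDffffDff gives term 8.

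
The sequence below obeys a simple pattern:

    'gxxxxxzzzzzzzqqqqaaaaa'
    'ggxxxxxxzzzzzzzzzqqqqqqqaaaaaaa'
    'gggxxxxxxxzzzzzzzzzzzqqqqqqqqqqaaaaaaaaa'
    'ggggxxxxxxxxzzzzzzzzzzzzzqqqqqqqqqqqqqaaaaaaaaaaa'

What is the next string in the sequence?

gggggxxxxxxxxxzzzzzzzzzzzzzzzqqqqqqqqqqqqqqqqaaaaaaaaaaaaa

The n-th term is n-1 g's then n+3 x's then 2n+3 z's then 3n-2 q's then 2n+1 a's, where the shown terms are n = 2, 3, 4, 5.
At n = 6 the blocks have lengths 5, 9, 15, 16, 13.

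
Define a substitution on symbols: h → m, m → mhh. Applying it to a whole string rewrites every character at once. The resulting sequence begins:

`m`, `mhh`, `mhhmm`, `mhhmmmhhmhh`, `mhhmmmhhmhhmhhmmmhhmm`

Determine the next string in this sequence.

mhhmmmhhmhhmhhmmmhhmmmhhmmmhhmhhmhhmmmhhmhh

φ(mhhmmmhhmhhmhhmmmhhmm) expands symbol-by-symbol to mhh m m mhh mhh mhh m m mhh m m mhh m m mhh mhh mhh m m mhh mhh; joining the 21 pieces gives the next term.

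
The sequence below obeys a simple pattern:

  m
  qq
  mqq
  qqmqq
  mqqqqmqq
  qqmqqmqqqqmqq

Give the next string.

This is a Fibonacci-style word recurrence s(k) = s(k−2)·s(k−1): e.g. m·qq = mqq.
Continuing: mqqqqmqq · qqmqqmqqqqmqq gives term 7.

mqqqqmqqqqmqqmqqqqmqq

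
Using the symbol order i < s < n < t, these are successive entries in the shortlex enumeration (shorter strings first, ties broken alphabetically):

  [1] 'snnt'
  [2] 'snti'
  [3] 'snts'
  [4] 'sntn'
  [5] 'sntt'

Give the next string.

The successor of sntt increments the rightmost position that isn't already t and resets every position after it to i.

stii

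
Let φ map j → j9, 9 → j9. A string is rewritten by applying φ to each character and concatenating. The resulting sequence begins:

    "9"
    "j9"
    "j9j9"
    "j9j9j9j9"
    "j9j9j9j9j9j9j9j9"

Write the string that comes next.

j9j9j9j9j9j9j9j9j9j9j9j9j9j9j9j9

φ(j9j9j9j9j9j9j9j9) expands symbol-by-symbol to j9 j9 j9 j9 j9 j9 j9 j9 j9 j9 j9 j9 j9 j9 j9 j9; joining the 16 pieces gives the next term.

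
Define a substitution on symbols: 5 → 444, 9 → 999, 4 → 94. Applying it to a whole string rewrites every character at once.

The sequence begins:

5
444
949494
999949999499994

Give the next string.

999999999999949999999999999499999999999994

φ(999949999499994) expands symbol-by-symbol to 999 999 999 999 94 999 999 999 999 94 999 999 999 999 94; joining the 15 pieces gives the next term.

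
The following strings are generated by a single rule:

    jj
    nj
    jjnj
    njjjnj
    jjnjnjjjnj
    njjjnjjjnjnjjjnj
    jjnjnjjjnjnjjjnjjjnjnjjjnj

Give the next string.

njjjnjjjnjnjjjnjjjnjnjjjnjnjjjnjjjnjnjjjnj

This is a Fibonacci-style word recurrence s(k) = s(k−2)·s(k−1): e.g. jj·nj = jjnj.
The next term joins njjjnjjjnjnjjjnj and jjnjnjjjnjnjjjnjjjnjnjjjnj.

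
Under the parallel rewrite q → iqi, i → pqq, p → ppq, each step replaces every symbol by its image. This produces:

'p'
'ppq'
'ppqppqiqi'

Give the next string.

ppqppqiqippqppqiqipqqiqipqq

Apply φ to ppqppqiqi symbol by symbol: p→ppq, p→ppq, q→iqi, p→ppq, p→ppq, q→iqi, i→pqq, q→iqi, i→pqq; joined: ppq ppq iqi ppq ppq iqi pqq iqi pqq.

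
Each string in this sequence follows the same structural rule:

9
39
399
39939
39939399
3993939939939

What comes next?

Each term (from the third on) is the previous term followed by the one before it: term 3 = 39·9 = 399.
Continuing: 3993939939939 · 39939399 gives term 7.

399393993993939939399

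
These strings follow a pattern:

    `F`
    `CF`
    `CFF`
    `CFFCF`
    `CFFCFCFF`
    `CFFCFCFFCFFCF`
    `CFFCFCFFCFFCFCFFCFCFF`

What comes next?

From term 3 onward, concatenate the last term with the second-to-last: CF·F = CFF, CFF·CF = CFFCF, …
So term 8 is CFFCFCFFCFFCFCFFCFCFF·CFFCFCFFCFFCF.

CFFCFCFFCFFCFCFFCFCFFCFFCFCFFCFFCF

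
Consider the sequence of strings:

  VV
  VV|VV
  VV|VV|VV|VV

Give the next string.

VV|VV|VV|VV|VV|VV|VV|VV

Each string is two copies of the previous one joined by '|'.
One more doubling of VV|VV|VV|VV gives the answer.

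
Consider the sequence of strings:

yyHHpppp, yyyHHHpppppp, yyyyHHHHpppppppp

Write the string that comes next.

yyyyyHHHHHpppppppppp

Reading off run lengths: y runs 2, 3, 4; H runs 2, 3, 4; p runs 4, 6, 8 — each is linear in n, where the shown terms are n = 2, 3, 4.
At n = 5 the blocks have lengths 5, 5, 10.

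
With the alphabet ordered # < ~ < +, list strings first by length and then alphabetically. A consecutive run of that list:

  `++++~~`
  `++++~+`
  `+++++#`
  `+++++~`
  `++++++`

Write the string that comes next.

#######

++++++ is the last string of length 6, so the next is the first of length 7: # repeated 7 times.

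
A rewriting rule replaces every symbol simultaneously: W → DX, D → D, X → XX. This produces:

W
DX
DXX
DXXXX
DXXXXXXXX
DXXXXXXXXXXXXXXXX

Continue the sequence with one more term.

DXXXXXXXXXXXXXXXXXXXXXXXXXXXXXXXX

φ(DXXXXXXXXXXXXXXXX) expands symbol-by-symbol to D XX XX XX XX XX XX XX XX XX XX XX XX XX XX XX XX; joining the 17 pieces gives the next term.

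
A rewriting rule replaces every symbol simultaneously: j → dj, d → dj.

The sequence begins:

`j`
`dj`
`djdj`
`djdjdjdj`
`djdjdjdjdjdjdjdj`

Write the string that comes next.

Replace each of the 16 characters of djdjdjdjdjdjdjdj in place — dj dj dj dj dj dj dj dj dj dj dj dj dj dj dj dj — and concatenate.

djdjdjdjdjdjdjdjdjdjdjdjdjdjdjdj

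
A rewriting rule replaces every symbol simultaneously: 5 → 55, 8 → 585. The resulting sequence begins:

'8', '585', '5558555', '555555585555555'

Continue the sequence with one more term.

φ(555555585555555) expands symbol-by-symbol to 55 55 55 55 55 55 55 585 55 55 55 55 55 55 55; joining the 15 pieces gives the next term.

5555555555555558555555555555555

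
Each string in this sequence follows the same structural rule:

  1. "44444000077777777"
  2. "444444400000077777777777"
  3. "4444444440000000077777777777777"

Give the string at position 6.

The n-th term is 2n+1 4's then 2n 0's then 3n+2 7's, where the shown terms are n = 2, 3, 4.
At n = 7 the blocks have lengths 15, 14, 23.

4444444444444440000000000000077777777777777777777777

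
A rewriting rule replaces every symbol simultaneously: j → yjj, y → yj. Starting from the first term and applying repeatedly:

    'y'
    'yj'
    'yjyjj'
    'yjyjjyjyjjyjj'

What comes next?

Applying the rule to each of the 13 symbols of yjyjjyjyjjyjj gives the pieces yj yjj yj yjj yjj yj yjj yj yjj yjj yj yjj yjj, which concatenate to the answer.

yjyjjyjyjjyjjyjyjjyjyjjyjjyjyjjyjj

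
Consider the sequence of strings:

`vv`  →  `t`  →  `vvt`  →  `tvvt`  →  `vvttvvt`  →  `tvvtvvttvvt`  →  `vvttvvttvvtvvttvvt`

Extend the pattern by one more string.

tvvtvvttvvtvvttvvttvvtvvttvvt

Each term (from the third on) is the two preceding terms concatenated in order: term 3 = vv·t = vvt.
The next term joins tvvtvvttvvt and vvttvvttvvtvvttvvt.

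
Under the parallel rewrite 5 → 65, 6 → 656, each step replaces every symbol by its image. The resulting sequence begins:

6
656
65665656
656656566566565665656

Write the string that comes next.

Replace each of the 21 characters of 656656566566565665656 in place — 656 65 656 656 65 656 65 656 656 65 656 656 65 656 65 656 656 65 656 65 656 — and concatenate.

6566565665665656656566566565665665656656566566565665656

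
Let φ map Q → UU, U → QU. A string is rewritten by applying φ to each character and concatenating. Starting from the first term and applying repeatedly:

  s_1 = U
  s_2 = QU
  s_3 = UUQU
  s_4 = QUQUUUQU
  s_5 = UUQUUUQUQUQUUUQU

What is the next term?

φ(UUQUUUQUQUQUUUQU) expands symbol-by-symbol to QU QU UU QU QU QU UU QU UU QU UU QU QU QU UU QU; joining the 16 pieces gives the next term.

QUQUUUQUQUQUUUQUUUQUUUQUQUQUUUQU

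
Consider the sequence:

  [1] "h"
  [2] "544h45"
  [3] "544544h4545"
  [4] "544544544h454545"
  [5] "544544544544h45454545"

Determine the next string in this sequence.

544544544544544h4545454545

Every step adds 544 to the front and 45 to the end of the previous string.
One more step from 544544544544h45454545 gives the answer.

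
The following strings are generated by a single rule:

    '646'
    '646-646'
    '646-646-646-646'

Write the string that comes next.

s(k+1) = s(k)·-·s(k) — each term doubles the last with '-' between the halves.
One more doubling of 646-646-646-646 gives the answer.

646-646-646-646-646-646-646-646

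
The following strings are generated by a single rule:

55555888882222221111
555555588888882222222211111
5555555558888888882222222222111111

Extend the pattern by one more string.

55555555555888888888882222222222221111111

Term n consists of 2n+1 5's, followed by 2n+1 8's, followed by 2n+2 2's, followed by n+2 1's, where the shown terms are n = 2, 3, 4.
For the next term, n = 5, so the run lengths are 11, 11, 12, 7.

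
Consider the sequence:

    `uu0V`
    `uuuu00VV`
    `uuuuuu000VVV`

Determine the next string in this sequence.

The n-th term is 2n u's then n 0's then n V's (n = 1, 2, …).
Setting n = 4 gives 8, 4, 4 characters in each block.

uuuuuuuu0000VVVV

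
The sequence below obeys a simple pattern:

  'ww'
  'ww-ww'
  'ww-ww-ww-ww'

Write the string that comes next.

Each string is two copies of the previous one joined by '-'.
Doubling ww-ww-ww-ww with '-' between the halves:

ww-ww-ww-ww-ww-ww-ww-ww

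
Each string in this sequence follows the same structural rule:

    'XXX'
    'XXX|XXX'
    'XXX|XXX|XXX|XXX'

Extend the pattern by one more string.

Every step duplicates the string with '|' between the halves.
So the next term is two copies of XXX|XXX|XXX|XXX with '|' between the halves.

XXX|XXX|XXX|XXX|XXX|XXX|XXX|XXX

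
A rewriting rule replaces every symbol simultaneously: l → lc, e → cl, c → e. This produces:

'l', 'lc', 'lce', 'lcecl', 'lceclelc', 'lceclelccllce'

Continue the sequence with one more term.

φ(lceclelccllce) expands symbol-by-symbol to lc e cl e lc cl lc e e lc lc e cl; joining the 13 pieces gives the next term.

lceclelccllceelclcecl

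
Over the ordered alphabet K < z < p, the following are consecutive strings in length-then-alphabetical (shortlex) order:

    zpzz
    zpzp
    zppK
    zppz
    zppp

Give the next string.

pKKK

The successor of zppp increments the rightmost position that isn't already p and resets every position after it to K.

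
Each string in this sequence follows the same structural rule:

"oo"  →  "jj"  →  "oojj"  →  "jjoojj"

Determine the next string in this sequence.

oojjjjoojj

This is a Fibonacci-style word recurrence s(k) = s(k−2)·s(k−1): e.g. oo·jj = oojj.
So term 5 is oojj·jjoojj.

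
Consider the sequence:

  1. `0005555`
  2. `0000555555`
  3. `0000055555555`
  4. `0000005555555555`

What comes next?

0000000555555555555

The n-th term is n+1 0's then 2n 5's, where the shown terms are n = 2, 3, 4, 5.
Setting n = 6 gives 7, 12 characters in each block.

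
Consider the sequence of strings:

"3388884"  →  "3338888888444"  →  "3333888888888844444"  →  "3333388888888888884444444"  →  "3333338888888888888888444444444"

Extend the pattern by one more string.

3333333888888888888888888844444444444

Each string has the form 3^{n+1} 8^{3n+1} 4^{2n-1} (n = 1, 2, …).
Setting n = 6 gives 7, 19, 11 characters in each block.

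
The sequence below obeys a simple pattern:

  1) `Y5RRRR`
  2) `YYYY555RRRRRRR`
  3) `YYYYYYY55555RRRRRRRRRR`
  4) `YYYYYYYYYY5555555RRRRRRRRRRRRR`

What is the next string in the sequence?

YYYYYYYYYYYYY555555555RRRRRRRRRRRRRRRR

Term n consists of 3n-2 Y's, followed by 2n-1 5's, followed by 3n+1 R's (n = 1, 2, …).
At n = 5 the blocks have lengths 13, 9, 16.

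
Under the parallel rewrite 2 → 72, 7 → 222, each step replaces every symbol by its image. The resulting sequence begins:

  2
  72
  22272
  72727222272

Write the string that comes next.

22272222722227272727222272

Apply φ to 72727222272 symbol by symbol: 7→222, 2→72, 7→222, 2→72, 7→222, 2→72, 2→72, 2→72, 2→72, 7→222, 2→72; joined: 222 72 222 72 222 72 72 72 72 222 72.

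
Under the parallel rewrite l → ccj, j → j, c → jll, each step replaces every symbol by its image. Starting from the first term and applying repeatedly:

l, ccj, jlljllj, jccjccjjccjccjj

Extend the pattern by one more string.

Applying the rule to each of the 15 symbols of jccjccjjccjccjj gives the pieces j jll jll j jll jll j j jll jll j jll jll j j, which concatenate to the answer.

jjlljlljjlljlljjjlljlljjlljlljj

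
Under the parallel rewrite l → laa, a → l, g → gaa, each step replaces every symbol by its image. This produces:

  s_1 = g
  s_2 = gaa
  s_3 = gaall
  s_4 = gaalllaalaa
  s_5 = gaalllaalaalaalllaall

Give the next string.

Applying the rule to each of the 21 symbols of gaalllaalaalaalllaall gives the pieces gaa l l laa laa laa l l laa l l laa l l laa laa laa l l laa laa, which concatenate to the answer.

gaalllaalaalaalllaalllaalllaalaalaalllaalaa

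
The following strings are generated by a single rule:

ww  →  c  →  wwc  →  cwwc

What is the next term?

wwccwwc

From term 3 onward, concatenate the second-to-last term with the last: ww·c = wwc, c·wwc = cwwc, …
Continuing: wwc · cwwc gives term 5.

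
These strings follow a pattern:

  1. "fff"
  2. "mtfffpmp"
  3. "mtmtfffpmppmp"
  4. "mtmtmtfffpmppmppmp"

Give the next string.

mtmtmtmtfffpmppmppmppmp

Every step adds mt to the front and pmp to the end of the previous string.
One more step from mtmtmtfffpmppmppmp gives the answer.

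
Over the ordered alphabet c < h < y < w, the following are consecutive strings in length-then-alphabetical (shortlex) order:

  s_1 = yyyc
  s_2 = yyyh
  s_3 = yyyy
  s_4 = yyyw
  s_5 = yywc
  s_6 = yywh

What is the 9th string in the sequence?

Advancing 3 positions from yywh through yywh → yywy → yyww reaches term 9.

ywcc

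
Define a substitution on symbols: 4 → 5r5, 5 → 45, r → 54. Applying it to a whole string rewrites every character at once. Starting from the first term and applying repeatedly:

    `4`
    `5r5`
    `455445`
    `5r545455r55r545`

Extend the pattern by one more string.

Applying the rule to each of the 15 symbols of 5r545455r55r545 gives the pieces 45 54 45 5r5 45 5r5 45 45 54 45 45 54 45 5r5 45, which concatenate to the answer.

4554455r5455r5454554454554455r545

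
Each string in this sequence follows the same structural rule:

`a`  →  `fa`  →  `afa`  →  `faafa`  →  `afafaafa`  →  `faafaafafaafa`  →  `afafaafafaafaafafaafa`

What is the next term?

Each term (from the third on) is the two preceding terms concatenated in order: term 3 = a·fa = afa.
The next term joins faafaafafaafa and afafaafafaafaafafaafa.

faafaafafaafaafafaafafaafaafafaafa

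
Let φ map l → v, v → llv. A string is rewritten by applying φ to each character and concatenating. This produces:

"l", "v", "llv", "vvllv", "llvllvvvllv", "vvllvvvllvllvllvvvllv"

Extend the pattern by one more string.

Applying the rule to each of the 21 symbols of vvllvvvllvllvllvvvllv gives the pieces llv llv v v llv llv llv v v llv v v llv v v llv llv llv v v llv, which concatenate to the answer.

llvllvvvllvllvllvvvllvvvllvvvllvllvllvvvllv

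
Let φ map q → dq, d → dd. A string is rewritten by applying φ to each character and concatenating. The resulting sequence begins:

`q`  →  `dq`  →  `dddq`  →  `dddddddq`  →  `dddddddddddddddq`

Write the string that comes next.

Replace each of the 16 characters of dddddddddddddddq in place — dd dd dd dd dd dd dd dd dd dd dd dd dd dd dd dq — and concatenate.

dddddddddddddddddddddddddddddddq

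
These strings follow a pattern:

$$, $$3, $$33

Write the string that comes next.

Each term is the previous one with 3 appended.
Applying this once more to $$33:

$$333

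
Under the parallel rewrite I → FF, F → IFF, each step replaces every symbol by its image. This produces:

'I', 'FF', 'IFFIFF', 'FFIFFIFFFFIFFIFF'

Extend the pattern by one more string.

Rewriting the 16 symbols of FFIFFIFFFFIFFIFF one by one yields IFF IFF FF IFF IFF FF IFF IFF IFF IFF FF IFF IFF FF IFF IFF; concatenated:

IFFIFFFFIFFIFFFFIFFIFFIFFIFFFFIFFIFFFFIFFIFF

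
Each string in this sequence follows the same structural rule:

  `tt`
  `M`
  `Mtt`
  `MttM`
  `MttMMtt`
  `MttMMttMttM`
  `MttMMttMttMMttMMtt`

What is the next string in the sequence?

MttMMttMttMMttMMttMttMMttMttM

From term 3 onward, concatenate the last term with the second-to-last: M·tt = Mtt, Mtt·M = MttM, …
So term 8 is MttMMttMttMMttMMtt·MttMMttMttM.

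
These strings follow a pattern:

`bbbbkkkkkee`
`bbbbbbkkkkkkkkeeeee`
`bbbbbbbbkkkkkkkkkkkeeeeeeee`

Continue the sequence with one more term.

bbbbbbbbbbkkkkkkkkkkkkkkeeeeeeeeeee

The n-th term is 2n+2 b's then 3n+2 k's then 3n-1 e's (n = 1, 2, …).
At n = 4 the blocks have lengths 10, 14, 11.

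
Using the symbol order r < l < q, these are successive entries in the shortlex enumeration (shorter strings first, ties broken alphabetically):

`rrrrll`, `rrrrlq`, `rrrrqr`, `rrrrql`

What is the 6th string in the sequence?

Stepping forward 2 times from rrrrql: rrrrql → rrrrqq, then the target.

rrrlrr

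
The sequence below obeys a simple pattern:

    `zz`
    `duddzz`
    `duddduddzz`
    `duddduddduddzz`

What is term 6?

Every step adds dudd at the front: s(k+1) = dudd·s(k).
From duddduddduddzz, 2 further steps: duddduddduddzz → duddduddduddduddzz → (answer).

duddduddduddduddduddzz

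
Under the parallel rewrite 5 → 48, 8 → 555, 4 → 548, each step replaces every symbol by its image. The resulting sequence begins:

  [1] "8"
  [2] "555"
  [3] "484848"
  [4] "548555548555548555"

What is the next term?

485485554848484854855548484848548555484848

Replace each of the 18 characters of 548555548555548555 in place — 48 548 555 48 48 48 48 548 555 48 48 48 48 548 555 48 48 48 — and concatenate.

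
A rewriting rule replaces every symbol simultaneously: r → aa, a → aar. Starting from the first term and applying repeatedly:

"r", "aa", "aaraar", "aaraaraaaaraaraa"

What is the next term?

aaraaraaaaraaraaaaraaraaraaraaaaraaraaaaraar

φ(aaraaraaaaraaraa) expands symbol-by-symbol to aar aar aa aar aar aa aar aar aar aar aa aar aar aa aar aar; joining the 16 pieces gives the next term.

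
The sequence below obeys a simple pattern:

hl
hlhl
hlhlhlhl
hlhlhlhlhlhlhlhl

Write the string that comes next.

s(k+1) = s(k)·s(k) — each term doubles the last.
Doubling hlhlhlhlhlhlhlhl:

hlhlhlhlhlhlhlhlhlhlhlhlhlhlhlhl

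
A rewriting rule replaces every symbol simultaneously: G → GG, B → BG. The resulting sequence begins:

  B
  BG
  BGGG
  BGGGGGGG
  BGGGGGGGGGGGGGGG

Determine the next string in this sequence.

BGGGGGGGGGGGGGGGGGGGGGGGGGGGGGGG

Applying the rule to each of the 16 symbols of BGGGGGGGGGGGGGGG gives the pieces BG GG GG GG GG GG GG GG GG GG GG GG GG GG GG GG, which concatenate to the answer.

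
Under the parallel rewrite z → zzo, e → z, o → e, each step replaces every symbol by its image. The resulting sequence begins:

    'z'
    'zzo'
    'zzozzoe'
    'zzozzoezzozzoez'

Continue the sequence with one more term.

Replace each of the 15 characters of zzozzoezzozzoez in place — zzo zzo e zzo zzo e z zzo zzo e zzo zzo e z zzo — and concatenate.

zzozzoezzozzoezzzozzoezzozzoezzzo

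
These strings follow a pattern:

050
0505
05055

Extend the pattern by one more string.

050555

Every step adds 5 to the end: s(k+1) = s(k)·5.
So the next term is 05055·5.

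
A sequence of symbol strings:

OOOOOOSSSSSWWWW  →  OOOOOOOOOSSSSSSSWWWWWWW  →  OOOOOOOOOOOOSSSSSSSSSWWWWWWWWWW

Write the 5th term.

OOOOOOOOOOOOOOOOOOSSSSSSSSSSSSSWWWWWWWWWWWWWWWW

Each string has the form O^{3n+3} S^{2n+3} W^{3n+1} (n = 1, 2, …).
For term 5, n = 5, so the run lengths are 18, 13, 16.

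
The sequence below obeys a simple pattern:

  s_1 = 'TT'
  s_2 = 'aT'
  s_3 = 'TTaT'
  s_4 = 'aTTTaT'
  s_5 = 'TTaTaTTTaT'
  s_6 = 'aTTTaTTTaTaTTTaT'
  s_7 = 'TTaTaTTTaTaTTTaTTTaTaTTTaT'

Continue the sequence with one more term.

Each term (from the third on) is the two preceding terms concatenated in order: term 3 = TT·aT = TTaT.
Continuing: aTTTaTTTaTaTTTaT · TTaTaTTTaTaTTTaTTTaTaTTTaT gives term 8.

aTTTaTTTaTaTTTaTTTaTaTTTaTaTTTaTTTaTaTTTaT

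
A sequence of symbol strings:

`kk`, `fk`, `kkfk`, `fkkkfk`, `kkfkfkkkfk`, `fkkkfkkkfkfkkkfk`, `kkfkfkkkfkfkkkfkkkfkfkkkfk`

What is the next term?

From term 3 onward, concatenate the second-to-last term with the last: kk·fk = kkfk, fk·kkfk = fkkkfk, …
So term 8 is fkkkfkkkfkfkkkfk·kkfkfkkkfkfkkkfkkkfkfkkkfk.

fkkkfkkkfkfkkkfkkkfkfkkkfkfkkkfkkkfkfkkkfk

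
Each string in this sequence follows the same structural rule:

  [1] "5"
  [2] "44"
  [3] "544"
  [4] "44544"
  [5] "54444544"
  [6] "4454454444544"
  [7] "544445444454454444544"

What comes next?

Each term (from the third on) is the two preceding terms concatenated in order: term 3 = 5·44 = 544.
The next term joins 4454454444544 and 544445444454454444544.

4454454444544544445444454454444544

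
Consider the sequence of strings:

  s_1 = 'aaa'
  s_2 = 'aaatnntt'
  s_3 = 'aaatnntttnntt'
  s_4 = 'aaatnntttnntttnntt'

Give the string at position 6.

aaatnntttnntttnntttnntttnntt

The strings grow by a fixed suffix tnntt each time.
From aaatnntttnntttnntt, 2 further steps: aaatnntttnntttnntt → aaatnntttnntttnntttnntt → (answer).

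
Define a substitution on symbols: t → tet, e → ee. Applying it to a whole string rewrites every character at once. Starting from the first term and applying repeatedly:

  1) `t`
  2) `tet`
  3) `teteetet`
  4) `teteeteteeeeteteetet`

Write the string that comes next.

Replace each of the 20 characters of teteeteteeeeteteetet in place — tet ee tet ee ee tet ee tet ee ee ee ee tet ee tet ee ee tet ee tet — and concatenate.

teteeteteeeeteteeteteeeeeeeeteteeteteeeeteteetet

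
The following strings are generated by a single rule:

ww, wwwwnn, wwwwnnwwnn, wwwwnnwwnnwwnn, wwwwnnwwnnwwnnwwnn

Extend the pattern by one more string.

The strings grow by a fixed suffix wwnn each time.
Applying this once more to wwwwnnwwnnwwnnwwnn:

wwwwnnwwnnwwnnwwnnwwnn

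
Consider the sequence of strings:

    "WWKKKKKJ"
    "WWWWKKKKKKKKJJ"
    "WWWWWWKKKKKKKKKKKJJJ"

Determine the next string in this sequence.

Reading off run lengths: W runs 2, 4, 6; K runs 5, 8, 11; J runs 1, 2, 3 — each is linear in n (n = 1, 2, …).
For the next term, n = 4, so the run lengths are 8, 14, 4.

WWWWWWWWKKKKKKKKKKKKKKJJJJ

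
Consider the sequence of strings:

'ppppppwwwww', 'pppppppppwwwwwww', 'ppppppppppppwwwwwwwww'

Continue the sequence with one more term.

Each string has the form p^{3n} w^{2n+1}, where the shown terms are n = 2, 3, 4.
At n = 5 the blocks have lengths 15, 11.

pppppppppppppppwwwwwwwwwww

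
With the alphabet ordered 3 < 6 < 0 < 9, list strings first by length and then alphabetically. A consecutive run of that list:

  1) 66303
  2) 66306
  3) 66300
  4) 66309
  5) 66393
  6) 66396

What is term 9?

Stepping forward 3 times from 66396: 66396 → 66390 → 66399, then the target.

66633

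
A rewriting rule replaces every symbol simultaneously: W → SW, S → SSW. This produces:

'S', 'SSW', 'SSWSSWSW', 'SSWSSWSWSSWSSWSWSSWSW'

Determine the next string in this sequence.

φ(SSWSSWSWSSWSSWSWSSWSW) expands symbol-by-symbol to SSW SSW SW SSW SSW SW SSW SW SSW SSW SW SSW SSW SW SSW SW SSW SSW SW SSW SW; joining the 21 pieces gives the next term.

SSWSSWSWSSWSSWSWSSWSWSSWSSWSWSSWSSWSWSSWSWSSWSSWSWSSWSW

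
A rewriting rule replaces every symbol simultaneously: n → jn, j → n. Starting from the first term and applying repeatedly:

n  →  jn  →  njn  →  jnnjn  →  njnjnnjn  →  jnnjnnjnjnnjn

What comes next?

Rewriting the 13 symbols of jnnjnnjnjnnjn one by one yields n jn jn n jn jn n jn n jn jn n jn; concatenated:

njnjnnjnjnnjnnjnjnnjn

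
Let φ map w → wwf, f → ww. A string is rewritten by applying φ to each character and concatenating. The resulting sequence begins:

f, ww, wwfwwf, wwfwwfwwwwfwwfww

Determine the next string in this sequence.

wwfwwfwwwwfwwfwwwwfwwfwwfwwfwwwwfwwfwwwwfwwf

Applying the rule to each of the 16 symbols of wwfwwfwwwwfwwfww gives the pieces wwf wwf ww wwf wwf ww wwf wwf wwf wwf ww wwf wwf ww wwf wwf, which concatenate to the answer.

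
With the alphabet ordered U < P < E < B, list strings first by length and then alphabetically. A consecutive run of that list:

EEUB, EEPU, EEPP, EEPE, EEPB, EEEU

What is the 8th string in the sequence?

Advancing 2 positions from EEEU through EEEU → EEEP reaches term 8.

EEEE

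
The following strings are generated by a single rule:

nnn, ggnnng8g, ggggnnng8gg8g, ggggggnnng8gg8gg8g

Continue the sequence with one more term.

ggggggggnnng8gg8gg8gg8g

s(k+1) = gg·s(k)·g8g, so each term gains gg as a prefix and g8g as a suffix.
So the next term is gg·ggggggnnng8gg8gg8g·g8g.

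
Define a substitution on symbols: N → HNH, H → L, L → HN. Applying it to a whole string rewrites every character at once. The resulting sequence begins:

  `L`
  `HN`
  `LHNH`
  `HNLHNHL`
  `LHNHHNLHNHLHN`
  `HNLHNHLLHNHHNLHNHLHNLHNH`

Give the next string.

Rewriting the 24 symbols of HNLHNHLLHNHHNLHNHLHNLHNH one by one yields L HNH HN L HNH L HN HN L HNH L L HNH HN L HNH L HN L HNH HN L HNH L; concatenated:

LHNHHNLHNHLHNHNLHNHLLHNHHNLHNHLHNLHNHHNLHNHL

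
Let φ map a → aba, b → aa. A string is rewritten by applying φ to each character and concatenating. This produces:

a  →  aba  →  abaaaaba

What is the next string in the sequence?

abaaaabaabaabaabaaaaba

Expanding abaaaaba: a→aba, b→aa, a→aba, a→aba, a→aba, a→aba, b→aa, a→aba. Concatenated: aba aa aba aba aba aba aa aba.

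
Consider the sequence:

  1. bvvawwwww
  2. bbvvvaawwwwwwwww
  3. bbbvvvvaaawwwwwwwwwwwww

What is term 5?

bbbbbvvvvvvaaaaawwwwwwwwwwwwwwwwwwwww

Term n consists of n b's, followed by n+1 v's, followed by n a's, followed by 4n+1 w's (n = 1, 2, …).
Setting n = 5 gives 5, 6, 5, 21 characters in each block.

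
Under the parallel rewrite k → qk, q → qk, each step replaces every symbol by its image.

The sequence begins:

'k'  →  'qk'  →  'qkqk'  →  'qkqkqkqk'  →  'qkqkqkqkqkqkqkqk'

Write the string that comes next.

qkqkqkqkqkqkqkqkqkqkqkqkqkqkqkqk

φ(qkqkqkqkqkqkqkqk) expands symbol-by-symbol to qk qk qk qk qk qk qk qk qk qk qk qk qk qk qk qk; joining the 16 pieces gives the next term.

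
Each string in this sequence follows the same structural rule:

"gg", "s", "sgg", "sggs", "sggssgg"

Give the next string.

sggssggsggs

This is a Fibonacci-style word recurrence s(k) = s(k−1)·s(k−2): e.g. s·gg = sgg.
The next term joins sggssgg and sggs.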